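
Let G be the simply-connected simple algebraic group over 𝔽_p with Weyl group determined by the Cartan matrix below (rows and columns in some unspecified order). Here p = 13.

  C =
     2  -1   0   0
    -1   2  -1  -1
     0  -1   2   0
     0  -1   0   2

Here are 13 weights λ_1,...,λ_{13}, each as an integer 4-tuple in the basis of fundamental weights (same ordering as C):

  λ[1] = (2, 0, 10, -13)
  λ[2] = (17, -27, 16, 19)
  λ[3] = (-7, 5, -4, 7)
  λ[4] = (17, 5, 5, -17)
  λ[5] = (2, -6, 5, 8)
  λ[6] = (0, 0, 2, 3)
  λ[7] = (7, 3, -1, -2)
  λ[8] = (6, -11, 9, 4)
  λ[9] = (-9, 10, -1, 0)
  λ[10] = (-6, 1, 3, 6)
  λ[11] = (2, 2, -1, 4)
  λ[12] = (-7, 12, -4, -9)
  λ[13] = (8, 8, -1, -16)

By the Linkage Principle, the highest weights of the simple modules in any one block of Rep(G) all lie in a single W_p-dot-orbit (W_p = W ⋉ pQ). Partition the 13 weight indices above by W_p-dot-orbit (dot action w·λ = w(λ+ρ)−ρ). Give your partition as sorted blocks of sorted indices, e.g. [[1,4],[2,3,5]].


Root system D_4: the 4×4 matrix C matches after relabeling.

λ_j+ρ reflected into Ā_13 (⟨·,θ^∨⟩≤13); 4-tuples as given:

  λ_1+ρ ↦ (8, 1, 0, 1);  λ_2+ρ ↦ (2, 3, 1, 4);  λ_3+ρ ↦ (3, 2, 0, 5);  λ_4+ρ ↦ (1, 3, 3, 1);  λ_5+ρ ↦ (2, 3, 1, 4);  λ_6+ρ ↦ (1, 1, 3, 4);  λ_7+ρ ↦ (8, 1, 0, 1);  λ_8+ρ ↦ (3, 2, 0, 5);  λ_9+ρ ↦ (8, 1, 0, 1);  λ_10+ρ ↦ (2, 3, 1, 4);  λ_11+ρ ↦ (3, 2, 0, 5);  λ_12+ρ ↦ (2, 3, 1, 4);  λ_13+ρ ↦ (2, 3, 1, 4)

Linkage partition of the 13 weights (5 classes, p=13):

[[1, 7, 9], [2, 5, 10, 12, 13], [3, 8, 11], [4], [6]]


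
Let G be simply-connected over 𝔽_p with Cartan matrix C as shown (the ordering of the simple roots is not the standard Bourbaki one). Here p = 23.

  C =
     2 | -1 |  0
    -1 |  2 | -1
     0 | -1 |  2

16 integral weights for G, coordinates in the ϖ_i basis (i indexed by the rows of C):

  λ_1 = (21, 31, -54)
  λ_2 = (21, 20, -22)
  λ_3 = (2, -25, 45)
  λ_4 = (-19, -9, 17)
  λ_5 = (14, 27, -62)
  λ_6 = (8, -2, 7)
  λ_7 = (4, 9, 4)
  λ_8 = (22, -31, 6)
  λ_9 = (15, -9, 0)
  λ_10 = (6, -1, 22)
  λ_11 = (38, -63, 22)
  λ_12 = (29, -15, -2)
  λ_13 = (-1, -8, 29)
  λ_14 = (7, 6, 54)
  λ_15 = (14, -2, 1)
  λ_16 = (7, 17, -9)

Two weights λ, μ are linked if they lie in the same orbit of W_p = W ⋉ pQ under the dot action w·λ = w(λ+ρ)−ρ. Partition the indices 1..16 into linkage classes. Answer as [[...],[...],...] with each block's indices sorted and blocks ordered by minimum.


A_3 Cartan matrix, 3 simple roots permuted; ρ=(1,1,1).

Each λ_j+ρ reduced to Ā_23; 3-tuples below use C's row order:

    λ_1 → (14, 1, 1)
    λ_2 → (2, 0, 1)
    λ_3 → (2, 0, 1)
    λ_4 → (5, 10, 5)
    λ_5 → (5, 10, 5)
    λ_6 → (8, 1, 7)
    λ_7 → (5, 10, 5)
    λ_8 → (0, 0, 16)
    λ_9 → (8, 1, 7)
    λ_10 → (0, 0, 16)
    λ_11 → (0, 0, 16)
    λ_12 → (8, 1, 7)
    λ_13 → (0, 0, 16)
    λ_14 → (8, 1, 7)
    λ_15 → (14, 1, 1)
    λ_16 → (5, 10, 5)

Linkage partition of the 16 weights (5 classes, p=23):

[[1, 15], [2, 3], [4, 5, 7, 16], [6, 9, 12, 14], [8, 10, 11, 13]]


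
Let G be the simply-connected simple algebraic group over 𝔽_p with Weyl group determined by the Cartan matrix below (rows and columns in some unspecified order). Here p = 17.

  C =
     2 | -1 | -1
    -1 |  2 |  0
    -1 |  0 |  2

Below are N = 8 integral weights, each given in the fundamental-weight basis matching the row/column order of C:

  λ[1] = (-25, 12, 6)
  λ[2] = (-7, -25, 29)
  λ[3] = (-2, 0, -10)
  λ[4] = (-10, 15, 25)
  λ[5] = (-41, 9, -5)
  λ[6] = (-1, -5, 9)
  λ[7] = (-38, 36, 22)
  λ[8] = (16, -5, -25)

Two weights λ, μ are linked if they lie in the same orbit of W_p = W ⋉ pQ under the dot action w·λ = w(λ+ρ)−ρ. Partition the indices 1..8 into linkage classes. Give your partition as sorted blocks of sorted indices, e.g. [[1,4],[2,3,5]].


Root system A_3: the 3×3 matrix C matches after relabeling.

Folding the 8 weights λ_j+ρ into Ā_17 (reps in the given 3-coord order):

  λ_1 → (4, 0, 6)
  λ_2 → (4, 0, 6)
  λ_3 → (0, 9, 1)
  λ_4 → (0, 9, 1)
  λ_5 → (4, 0, 6)
  λ_6 → (4, 0, 6)
  λ_7 → (0, 11, 3)
  λ_8 → (4, 0, 6)

Linkage partition of the 8 weights (3 classes, p=17):

[[1, 2, 5, 6, 8], [3, 4], [7]]


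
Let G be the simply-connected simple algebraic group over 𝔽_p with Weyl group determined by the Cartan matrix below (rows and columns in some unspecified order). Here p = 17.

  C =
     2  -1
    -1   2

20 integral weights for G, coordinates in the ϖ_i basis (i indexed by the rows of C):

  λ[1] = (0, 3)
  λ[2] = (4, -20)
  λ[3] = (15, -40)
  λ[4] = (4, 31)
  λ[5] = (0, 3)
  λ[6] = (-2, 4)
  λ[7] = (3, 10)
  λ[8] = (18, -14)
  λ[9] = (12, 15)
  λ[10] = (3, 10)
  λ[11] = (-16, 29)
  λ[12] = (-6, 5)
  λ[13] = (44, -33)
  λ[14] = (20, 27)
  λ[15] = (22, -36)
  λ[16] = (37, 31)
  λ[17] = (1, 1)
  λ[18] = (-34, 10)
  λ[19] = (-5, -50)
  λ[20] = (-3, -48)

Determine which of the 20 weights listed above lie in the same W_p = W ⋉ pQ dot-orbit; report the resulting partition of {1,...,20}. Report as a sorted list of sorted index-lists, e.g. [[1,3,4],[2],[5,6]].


A_2 Cartan matrix, 2 simple roots permuted; ρ=(1,1).

Each λ_j+ρ reduced to Ā_17; 2-tuples below use C's row order:

    λ_1+ρ ↦ (1, 4)
    λ_2+ρ ↦ (12, 3)
    λ_3+ρ ↦ (5, 1)
    λ_4+ρ ↦ (12, 3)
    λ_5+ρ ↦ (1, 4)
    λ_6+ρ ↦ (1, 4)
    λ_7+ρ ↦ (4, 11)
    λ_8+ρ ↦ (4, 11)
    λ_9+ρ ↦ (1, 4)
    λ_10+ρ ↦ (4, 11)
    λ_11+ρ ↦ (2, 2)
    λ_12+ρ ↦ (5, 1)
    λ_13+ρ ↦ (4, 11)
    λ_14+ρ ↦ (4, 11)
    λ_15+ρ ↦ (5, 1)
    λ_16+ρ ↦ (2, 2)
    λ_17+ρ ↦ (2, 2)
    λ_18+ρ ↦ (5, 1)
    λ_19+ρ ↦ (2, 2)
    λ_20+ρ ↦ (2, 2)

The 20 indices split into 5 linkage classes (same alcove rep ⇔ same W_17-dot-orbit):

[[1, 5, 6, 9], [2, 4], [3, 12, 15, 18], [7, 8, 10, 13, 14], [11, 16, 17, 19, 20]]


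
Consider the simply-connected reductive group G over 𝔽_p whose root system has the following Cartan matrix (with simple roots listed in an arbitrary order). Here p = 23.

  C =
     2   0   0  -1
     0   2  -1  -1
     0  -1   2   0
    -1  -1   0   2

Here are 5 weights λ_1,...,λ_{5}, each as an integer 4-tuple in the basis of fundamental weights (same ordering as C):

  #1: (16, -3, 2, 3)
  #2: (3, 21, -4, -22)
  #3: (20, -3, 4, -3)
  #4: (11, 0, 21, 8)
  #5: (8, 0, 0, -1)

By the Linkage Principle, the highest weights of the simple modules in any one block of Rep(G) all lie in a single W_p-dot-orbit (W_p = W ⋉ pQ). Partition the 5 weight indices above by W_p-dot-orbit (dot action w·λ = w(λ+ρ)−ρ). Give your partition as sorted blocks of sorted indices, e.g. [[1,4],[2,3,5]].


Cartan matrix: type A_4 (|W|=120); un-permuting the 4 rows.

Folding the 5 weights λ_j+ρ into Ā_23 (reps in the given 4-coord order):

  [1] (17, 2, 1, 2);  [2] (17, 2, 1, 2);  [3] (17, 2, 1, 2);  [4] (9, 1, 1, 0);  [5] (9, 1, 1, 0)

Linkage partition of the 5 weights (2 classes, p=23):

[[1, 2, 3], [4, 5]]


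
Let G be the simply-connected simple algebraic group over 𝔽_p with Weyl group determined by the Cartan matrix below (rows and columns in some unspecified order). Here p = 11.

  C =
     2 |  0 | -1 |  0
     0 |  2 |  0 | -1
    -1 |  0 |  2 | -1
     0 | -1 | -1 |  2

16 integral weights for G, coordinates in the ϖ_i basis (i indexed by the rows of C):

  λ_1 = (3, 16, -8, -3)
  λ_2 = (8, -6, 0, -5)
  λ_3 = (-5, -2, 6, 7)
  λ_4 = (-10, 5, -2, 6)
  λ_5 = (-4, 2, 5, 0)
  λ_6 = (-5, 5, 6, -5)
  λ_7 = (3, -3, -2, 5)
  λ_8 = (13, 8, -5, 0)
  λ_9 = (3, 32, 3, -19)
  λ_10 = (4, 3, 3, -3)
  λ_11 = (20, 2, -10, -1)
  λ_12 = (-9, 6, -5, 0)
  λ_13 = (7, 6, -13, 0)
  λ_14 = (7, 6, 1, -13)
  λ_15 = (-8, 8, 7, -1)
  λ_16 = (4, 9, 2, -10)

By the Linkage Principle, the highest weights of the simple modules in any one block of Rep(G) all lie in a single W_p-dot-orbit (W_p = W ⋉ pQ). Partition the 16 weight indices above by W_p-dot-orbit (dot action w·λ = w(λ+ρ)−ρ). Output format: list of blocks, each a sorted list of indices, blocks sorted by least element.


Dynkin diagram of C (from the 6 off-diagonal −1 entries): A_4.

W_11-reps of the 16 weights in Ā_11 (same 4-coord order as C):

  [1] (3, 2, 1, 3) · [2] (1, 1, 5, 3) · [3] (0, 3, 3, 4) · [4] (1, 1, 5, 3) · [5] (3, 3, 3, 1) · [6] (3, 2, 1, 3) · [7] (3, 2, 1, 3) · [8] (1, 3, 1, 0) · [9] (0, 3, 3, 4) · [10] (5, 2, 2, 2) · [11] (1, 3, 1, 0) · [12] (0, 3, 3, 4) · [13] (0, 3, 3, 4) · [14] (1, 1, 5, 3) · [15] (1, 3, 1, 0) · [16] (1, 1, 5, 3)

The 16 indices split into 6 linkage classes (same alcove rep ⇔ same W_11-dot-orbit):

[[1, 6, 7], [2, 4, 14, 16], [3, 9, 12, 13], [5], [8, 11, 15], [10]]


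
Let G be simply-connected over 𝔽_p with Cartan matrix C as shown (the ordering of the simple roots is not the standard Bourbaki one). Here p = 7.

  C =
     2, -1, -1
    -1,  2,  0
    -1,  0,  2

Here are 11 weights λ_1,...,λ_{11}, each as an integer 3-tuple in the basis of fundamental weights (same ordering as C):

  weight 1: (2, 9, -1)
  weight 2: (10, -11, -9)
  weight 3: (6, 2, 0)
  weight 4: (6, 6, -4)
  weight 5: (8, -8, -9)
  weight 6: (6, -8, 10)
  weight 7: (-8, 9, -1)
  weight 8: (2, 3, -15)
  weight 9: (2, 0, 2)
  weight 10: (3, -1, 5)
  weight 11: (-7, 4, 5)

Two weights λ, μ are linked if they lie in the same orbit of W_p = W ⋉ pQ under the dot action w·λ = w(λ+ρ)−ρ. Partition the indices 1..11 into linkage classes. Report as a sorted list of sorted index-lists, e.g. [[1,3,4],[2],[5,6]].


C ↔ A_3 under row/col permutation; |W(A_3)| = 24.

W_7-reps of the 11 weights in Ā_7 (same 3-coord order as C):

    1: (3, 1, 3)
    2: (3, 1, 3)
    3: (3, 1, 3)
    4: (0, 0, 4)
    5: (5, 1, 0)
    6: (0, 0, 4)
    7: (0, 0, 4)
    8: (0, 0, 4)
    9: (3, 1, 3)
    10: (1, 3, 3)
    11: (5, 1, 0)

These 11 weights hit 4 W_7-dot-orbits; sizes (4, 4, 2, 1):

[[1, 2, 3, 9], [4, 6, 7, 8], [5, 11], [10]]


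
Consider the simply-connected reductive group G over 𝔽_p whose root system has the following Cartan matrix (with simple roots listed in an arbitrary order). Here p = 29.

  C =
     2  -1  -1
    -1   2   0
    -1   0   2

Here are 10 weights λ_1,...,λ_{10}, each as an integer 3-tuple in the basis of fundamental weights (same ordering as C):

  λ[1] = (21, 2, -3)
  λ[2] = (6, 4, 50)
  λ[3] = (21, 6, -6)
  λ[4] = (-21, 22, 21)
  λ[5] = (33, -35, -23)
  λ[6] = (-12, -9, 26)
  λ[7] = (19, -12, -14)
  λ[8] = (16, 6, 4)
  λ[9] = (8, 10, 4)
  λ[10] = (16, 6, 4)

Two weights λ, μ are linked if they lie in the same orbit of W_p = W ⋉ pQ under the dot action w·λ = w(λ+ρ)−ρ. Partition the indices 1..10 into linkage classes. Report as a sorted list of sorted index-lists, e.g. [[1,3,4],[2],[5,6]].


C ↔ A_3 under row/col permutation; |W(A_3)| = 24.

Alcove-folded reps (p=29, 10 weights, presented ϖ-order):

    1: (20, 3, 2)
    2: (17, 7, 5)
    3: (17, 7, 5)
    4: (20, 3, 2)
    5: (17, 7, 5)
    6: (8, 11, 8)
    7: (4, 7, 9)
    8: (17, 7, 5)
    9: (9, 11, 5)
    10: (17, 7, 5)

These 10 weights hit 5 W_29-dot-orbits; sizes (2, 5, 1, 1, 1):

[[1, 4], [2, 3, 5, 8, 10], [6], [7], [9]]


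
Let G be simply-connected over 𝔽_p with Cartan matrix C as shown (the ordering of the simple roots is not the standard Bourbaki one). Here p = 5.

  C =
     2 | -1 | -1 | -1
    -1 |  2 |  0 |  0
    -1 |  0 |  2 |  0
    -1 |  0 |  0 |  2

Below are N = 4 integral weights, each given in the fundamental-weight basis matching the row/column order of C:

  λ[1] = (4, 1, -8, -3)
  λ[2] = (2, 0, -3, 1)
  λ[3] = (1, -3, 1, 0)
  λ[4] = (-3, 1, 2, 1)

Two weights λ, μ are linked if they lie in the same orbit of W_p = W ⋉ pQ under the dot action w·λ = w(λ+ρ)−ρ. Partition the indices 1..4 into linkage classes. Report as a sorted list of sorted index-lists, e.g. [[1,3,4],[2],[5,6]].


C ↔ D_4 under row/col permutation; |W(D_4)| = 192.

W_5-reps of the 4 weights in Ā_5 (same 4-coord order as C):

  [1] (2, 0, 1, 0)
  [2] (1, 0, 1, 1)
  [3] (0, 2, 2, 1)
  [4] (2, 0, 1, 0)

The 4 indices split into 3 linkage classes (same alcove rep ⇔ same W_5-dot-orbit):

[[1, 4], [2], [3]]


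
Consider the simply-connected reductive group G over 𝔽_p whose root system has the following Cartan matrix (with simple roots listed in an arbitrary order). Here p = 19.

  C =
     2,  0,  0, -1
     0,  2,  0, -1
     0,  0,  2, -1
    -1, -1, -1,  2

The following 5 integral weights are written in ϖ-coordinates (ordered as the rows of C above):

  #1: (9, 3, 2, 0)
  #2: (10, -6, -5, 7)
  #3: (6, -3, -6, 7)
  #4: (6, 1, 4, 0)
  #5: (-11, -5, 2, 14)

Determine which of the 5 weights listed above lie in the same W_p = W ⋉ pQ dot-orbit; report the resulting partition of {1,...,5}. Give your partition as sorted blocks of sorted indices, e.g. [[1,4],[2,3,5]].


D_4 Cartan matrix, 4 simple roots permuted; ρ=(1,1,1,1).

Ā_19 reps of the 5 weights (D_4, coords as presented):

  λ_1 → (10, 4, 3, 1)
  λ_2 → (10, 4, 3, 1)
  λ_3 → (7, 2, 5, 1)
  λ_4 → (7, 2, 5, 1)
  λ_5 → (10, 4, 3, 1)

Linkage partition of the 5 weights (2 classes, p=19):

[[1, 2, 5], [3, 4]]


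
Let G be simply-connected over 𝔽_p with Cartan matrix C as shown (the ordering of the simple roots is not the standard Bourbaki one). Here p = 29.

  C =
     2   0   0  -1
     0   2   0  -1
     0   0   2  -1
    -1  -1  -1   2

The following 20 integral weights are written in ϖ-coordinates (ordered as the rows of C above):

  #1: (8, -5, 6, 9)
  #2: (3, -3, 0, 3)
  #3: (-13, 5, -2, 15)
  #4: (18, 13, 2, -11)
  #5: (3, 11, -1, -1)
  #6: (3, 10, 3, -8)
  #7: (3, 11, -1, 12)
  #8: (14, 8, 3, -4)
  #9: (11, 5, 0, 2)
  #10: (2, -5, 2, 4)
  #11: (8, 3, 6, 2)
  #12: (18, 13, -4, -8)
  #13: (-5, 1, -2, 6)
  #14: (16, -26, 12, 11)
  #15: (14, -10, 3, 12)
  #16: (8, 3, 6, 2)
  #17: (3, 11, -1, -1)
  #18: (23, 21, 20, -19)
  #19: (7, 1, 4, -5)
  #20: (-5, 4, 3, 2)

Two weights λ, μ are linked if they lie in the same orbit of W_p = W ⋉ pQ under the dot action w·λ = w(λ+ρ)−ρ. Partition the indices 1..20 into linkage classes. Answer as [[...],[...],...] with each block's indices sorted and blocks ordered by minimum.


C ↔ D_4 under row/col permutation; |W(D_4)| = 192.

W_29-reps of the 20 weights in Ā_29 (same 4-coord order as C):

  λ_1 → (9, 4, 7, 3);  λ_2 → (4, 2, 1, 2);  λ_3 → (12, 6, 1, 3);  λ_4 → (9, 4, 7, 3);  λ_5 → (4, 12, 0, 0);  λ_6 → (3, 4, 3, 1);  λ_7 → (4, 12, 0, 0);  λ_8 → (12, 6, 1, 3);  λ_9 → (12, 6, 1, 3);  λ_10 → (3, 4, 3, 1);  λ_11 → (9, 4, 7, 3);  λ_12 → (9, 4, 7, 3);  λ_13 → (4, 2, 1, 2);  λ_14 → (4, 12, 0, 0);  λ_15 → (12, 6, 1, 3);  λ_16 → (9, 4, 7, 3);  λ_17 → (4, 12, 0, 0);  λ_18 → (4, 2, 1, 2);  λ_19 → (4, 2, 1, 2);  λ_20 → (3, 4, 3, 1)

The 20 indices split into 5 linkage classes (same alcove rep ⇔ same W_29-dot-orbit):

[[1, 4, 11, 12, 16], [2, 13, 18, 19], [3, 8, 9, 15], [5, 7, 14, 17], [6, 10, 20]]


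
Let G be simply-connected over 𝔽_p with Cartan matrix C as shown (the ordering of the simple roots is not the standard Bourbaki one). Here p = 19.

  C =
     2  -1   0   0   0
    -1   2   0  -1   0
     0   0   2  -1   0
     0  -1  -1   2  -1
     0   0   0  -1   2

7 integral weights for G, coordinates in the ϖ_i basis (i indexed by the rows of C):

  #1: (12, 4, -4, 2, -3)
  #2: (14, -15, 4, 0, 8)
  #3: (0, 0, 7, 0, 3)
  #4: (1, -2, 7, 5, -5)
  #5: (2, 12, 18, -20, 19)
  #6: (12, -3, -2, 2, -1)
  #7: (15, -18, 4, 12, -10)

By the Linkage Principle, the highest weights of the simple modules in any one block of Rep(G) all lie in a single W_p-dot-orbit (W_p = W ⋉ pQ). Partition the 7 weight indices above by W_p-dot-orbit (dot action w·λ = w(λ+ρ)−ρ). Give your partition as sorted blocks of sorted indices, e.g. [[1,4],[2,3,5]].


Root system D_5: the 5×5 matrix C matches after relabeling.

Ā_19 reps of the 7 weights (D_5, coords as presented):

  1: (11, 2, 1, 0, 0)
  2: (1, 1, 8, 1, 4)
  3: (1, 1, 8, 1, 4)
  4: (1, 1, 8, 1, 4)
  5: (11, 2, 1, 0, 0)
  6: (11, 2, 1, 0, 0)
  7: (1, 1, 8, 1, 4)

The 7 indices split into 2 linkage classes (same alcove rep ⇔ same W_19-dot-orbit):

[[1, 5, 6], [2, 3, 4, 7]]


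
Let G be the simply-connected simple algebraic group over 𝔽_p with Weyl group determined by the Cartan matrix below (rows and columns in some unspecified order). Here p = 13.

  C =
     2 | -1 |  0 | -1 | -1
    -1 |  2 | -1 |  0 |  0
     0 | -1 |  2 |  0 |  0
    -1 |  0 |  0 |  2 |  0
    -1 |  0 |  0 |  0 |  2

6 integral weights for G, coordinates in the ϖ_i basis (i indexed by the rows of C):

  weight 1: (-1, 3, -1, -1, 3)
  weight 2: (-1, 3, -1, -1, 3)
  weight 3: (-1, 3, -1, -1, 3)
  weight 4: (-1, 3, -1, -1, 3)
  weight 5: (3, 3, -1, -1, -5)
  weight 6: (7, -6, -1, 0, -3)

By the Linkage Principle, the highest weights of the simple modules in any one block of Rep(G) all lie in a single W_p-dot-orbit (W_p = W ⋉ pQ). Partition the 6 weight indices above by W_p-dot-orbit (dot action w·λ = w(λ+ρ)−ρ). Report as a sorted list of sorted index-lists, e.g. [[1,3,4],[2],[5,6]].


Dynkin diagram of C (from the 8 off-diagonal −1 entries): D_5.

λ_j+ρ reflected into Ā_13 (⟨·,θ^∨⟩≤13); 5-tuples as given:

  [1] (0, 4, 0, 0, 4)
  [2] (0, 4, 0, 0, 4)
  [3] (0, 4, 0, 0, 4)
  [4] (0, 4, 0, 0, 4)
  [5] (0, 4, 0, 0, 4)
  [6] (1, 0, 5, 1, 2)

These 6 weights hit 2 W_13-dot-orbits; sizes (5, 1):

[[1, 2, 3, 4, 5], [6]]


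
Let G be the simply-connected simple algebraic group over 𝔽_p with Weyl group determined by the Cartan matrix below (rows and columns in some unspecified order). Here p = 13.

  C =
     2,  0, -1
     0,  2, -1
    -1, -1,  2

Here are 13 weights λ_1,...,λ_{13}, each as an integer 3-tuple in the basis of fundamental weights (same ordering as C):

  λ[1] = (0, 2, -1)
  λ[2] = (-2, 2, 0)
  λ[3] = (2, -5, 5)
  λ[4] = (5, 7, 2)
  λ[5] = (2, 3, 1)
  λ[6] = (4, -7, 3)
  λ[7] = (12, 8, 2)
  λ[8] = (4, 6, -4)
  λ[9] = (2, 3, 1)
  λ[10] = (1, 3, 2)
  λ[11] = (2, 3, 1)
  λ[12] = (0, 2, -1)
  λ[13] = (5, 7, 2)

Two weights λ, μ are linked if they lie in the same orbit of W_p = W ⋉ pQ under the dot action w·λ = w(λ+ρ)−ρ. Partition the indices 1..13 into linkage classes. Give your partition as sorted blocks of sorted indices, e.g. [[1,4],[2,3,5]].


Type A_3, rank 3, |W|=24; reorder rows/cols to standard.

λ_j+ρ reflected into Ā_13 (⟨·,θ^∨⟩≤13); 3-tuples as given:

    λ_1 → (1, 3, 0)
    λ_2 → (1, 3, 0)
    λ_3 → (3, 4, 2)
    λ_4 → (2, 4, 3)
    λ_5 → (3, 4, 2)
    λ_6 → (3, 4, 2)
    λ_7 → (1, 3, 0)
    λ_8 → (2, 4, 3)
    λ_9 → (3, 4, 2)
    λ_10 → (2, 4, 3)
    λ_11 → (3, 4, 2)
    λ_12 → (1, 3, 0)
    λ_13 → (2, 4, 3)

Grouping the 13 weights by Ā_13-representative: 3 linkage classes.

[[1, 2, 7, 12], [3, 5, 6, 9, 11], [4, 8, 10, 13]]


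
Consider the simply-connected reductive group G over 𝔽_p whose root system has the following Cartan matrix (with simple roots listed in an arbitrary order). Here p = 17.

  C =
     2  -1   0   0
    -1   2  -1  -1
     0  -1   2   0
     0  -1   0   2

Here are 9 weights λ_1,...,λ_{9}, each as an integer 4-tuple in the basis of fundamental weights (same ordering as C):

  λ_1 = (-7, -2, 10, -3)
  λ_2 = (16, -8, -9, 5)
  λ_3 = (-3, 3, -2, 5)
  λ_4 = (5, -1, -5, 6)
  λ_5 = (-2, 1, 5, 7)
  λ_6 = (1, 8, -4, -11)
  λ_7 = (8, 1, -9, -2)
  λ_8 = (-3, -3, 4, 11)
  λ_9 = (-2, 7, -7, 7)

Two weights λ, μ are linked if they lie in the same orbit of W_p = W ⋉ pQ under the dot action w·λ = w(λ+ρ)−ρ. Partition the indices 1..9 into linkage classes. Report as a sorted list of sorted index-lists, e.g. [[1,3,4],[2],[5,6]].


Type D_4, rank 4, |W|=192; reorder rows/cols to standard.

W_17-reps of the 9 weights in Ā_17 (same 4-coord order as C):

  1: (2, 1, 1, 6);  2: (1, 1, 6, 8);  3: (2, 1, 1, 6);  4: (2, 4, 0, 3);  5: (1, 1, 6, 8);  6: (2, 1, 1, 6);  7: (2, 1, 1, 6);  8: (2, 2, 1, 8);  9: (1, 1, 6, 8)

Partition of {1..9} into 4 W_17-dot-orbits:

[[1, 3, 6, 7], [2, 5, 9], [4], [8]]


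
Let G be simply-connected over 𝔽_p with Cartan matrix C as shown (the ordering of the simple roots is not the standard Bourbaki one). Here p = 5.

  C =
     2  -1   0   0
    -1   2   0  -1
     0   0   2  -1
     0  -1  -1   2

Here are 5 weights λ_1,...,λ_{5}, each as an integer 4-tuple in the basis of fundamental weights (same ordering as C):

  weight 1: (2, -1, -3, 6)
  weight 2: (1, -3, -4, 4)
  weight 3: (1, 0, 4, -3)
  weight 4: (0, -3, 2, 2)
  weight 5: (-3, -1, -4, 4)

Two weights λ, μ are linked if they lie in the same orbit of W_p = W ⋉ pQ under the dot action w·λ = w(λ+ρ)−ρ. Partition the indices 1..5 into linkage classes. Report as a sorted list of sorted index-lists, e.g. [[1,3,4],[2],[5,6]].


Dynkin diagram of C (from the 6 off-diagonal −1 entries): A_4.

W_5-reps of the 5 weights in Ā_5 (same 4-coord order as C):

  [1] (0, 2, 3, 0);  [2] (0, 2, 3, 0);  [3] (0, 1, 2, 1);  [4] (0, 1, 2, 1);  [5] (0, 2, 3, 0)

Linkage partition of the 5 weights (2 classes, p=5):

[[1, 2, 5], [3, 4]]


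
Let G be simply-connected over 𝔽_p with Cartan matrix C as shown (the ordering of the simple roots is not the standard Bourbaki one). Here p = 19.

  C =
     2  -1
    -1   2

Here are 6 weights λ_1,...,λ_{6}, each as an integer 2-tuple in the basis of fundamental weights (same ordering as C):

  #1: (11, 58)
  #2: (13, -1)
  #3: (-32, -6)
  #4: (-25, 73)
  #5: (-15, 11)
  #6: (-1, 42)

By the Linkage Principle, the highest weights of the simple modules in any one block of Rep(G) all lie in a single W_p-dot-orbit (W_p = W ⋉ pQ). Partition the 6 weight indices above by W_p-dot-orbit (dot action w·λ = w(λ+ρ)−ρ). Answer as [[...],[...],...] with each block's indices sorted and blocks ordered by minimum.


Dynkin diagram of C (from the 2 off-diagonal −1 entries): A_2.

W_19-reps of the 6 weights in Ā_19 (same 2-coord order as C):

    λ_1 → (12, 2)
    λ_2 → (14, 0)
    λ_3 → (12, 2)
    λ_4 → (12, 2)
    λ_5 → (12, 2)
    λ_6 → (14, 0)

2 distinct reps among the 6 weights ⇒ 2 W_19-linkage classes:

[[1, 3, 4, 5], [2, 6]]


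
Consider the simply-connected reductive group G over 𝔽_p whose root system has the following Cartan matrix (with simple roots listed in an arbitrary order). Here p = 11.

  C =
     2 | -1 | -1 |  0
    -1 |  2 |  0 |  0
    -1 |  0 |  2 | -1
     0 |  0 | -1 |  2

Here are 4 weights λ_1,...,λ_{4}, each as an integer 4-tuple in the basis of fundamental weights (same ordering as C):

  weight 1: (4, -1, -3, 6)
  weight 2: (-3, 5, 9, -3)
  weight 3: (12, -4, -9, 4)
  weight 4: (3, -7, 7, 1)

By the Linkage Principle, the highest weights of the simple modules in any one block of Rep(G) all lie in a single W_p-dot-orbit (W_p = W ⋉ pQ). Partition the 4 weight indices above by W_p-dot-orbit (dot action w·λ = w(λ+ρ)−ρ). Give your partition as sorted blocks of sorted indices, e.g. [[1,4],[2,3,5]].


A_4 Cartan matrix, 4 simple roots permuted; ρ=(1,1,1,1).

Folding the 4 weights λ_j+ρ into Ā_11 (reps in the given 4-coord order):

  [1] (3, 0, 2, 5) · [2] (2, 1, 5, 1) · [3] (2, 1, 5, 1) · [4] (2, 1, 5, 1)

2 distinct reps among the 4 weights ⇒ 2 W_11-linkage classes:

[[1], [2, 3, 4]]


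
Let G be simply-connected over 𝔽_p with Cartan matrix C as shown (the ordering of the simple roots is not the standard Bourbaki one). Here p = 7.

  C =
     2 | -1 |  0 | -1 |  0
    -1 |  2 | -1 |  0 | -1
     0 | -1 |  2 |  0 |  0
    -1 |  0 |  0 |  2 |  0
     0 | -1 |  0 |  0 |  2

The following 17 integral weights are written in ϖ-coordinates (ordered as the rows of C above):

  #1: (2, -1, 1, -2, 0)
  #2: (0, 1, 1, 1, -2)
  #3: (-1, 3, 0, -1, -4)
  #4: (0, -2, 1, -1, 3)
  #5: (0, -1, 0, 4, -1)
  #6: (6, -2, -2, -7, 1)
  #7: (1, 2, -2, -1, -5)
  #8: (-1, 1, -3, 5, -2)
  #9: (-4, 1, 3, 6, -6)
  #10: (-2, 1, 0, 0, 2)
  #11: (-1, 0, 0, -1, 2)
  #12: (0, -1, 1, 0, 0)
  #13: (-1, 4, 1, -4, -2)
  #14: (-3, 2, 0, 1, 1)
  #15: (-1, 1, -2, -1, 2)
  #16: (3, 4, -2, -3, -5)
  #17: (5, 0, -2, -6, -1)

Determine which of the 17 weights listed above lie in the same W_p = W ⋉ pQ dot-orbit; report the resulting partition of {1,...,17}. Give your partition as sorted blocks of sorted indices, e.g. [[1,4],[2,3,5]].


Dynkin diagram of C (from the 8 off-diagonal −1 entries): D_5.

W_7-reps of the 17 weights in Ā_7 (same 5-coord order as C):

  1: (1, 0, 2, 1, 1);  2: (1, 0, 2, 1, 1);  3: (0, 1, 1, 0, 3);  4: (0, 1, 1, 0, 3);  5: (0, 0, 1, 5, 0);  6: (0, 0, 1, 5, 0);  7: (0, 1, 1, 0, 2);  8: (0, 0, 1, 5, 0);  9: (0, 0, 2, 1, 1);  10: (0, 1, 1, 0, 3);  11: (0, 1, 1, 0, 3);  12: (1, 0, 2, 1, 1);  13: (0, 0, 2, 1, 1);  14: (0, 1, 1, 0, 2);  15: (0, 1, 1, 0, 3);  16: (0, 1, 1, 0, 2);  17: (0, 0, 1, 5, 0)

These 17 weights hit 5 W_7-dot-orbits; sizes (3, 5, 4, 3, 2):

[[1, 2, 12], [3, 4, 10, 11, 15], [5, 6, 8, 17], [7, 14, 16], [9, 13]]


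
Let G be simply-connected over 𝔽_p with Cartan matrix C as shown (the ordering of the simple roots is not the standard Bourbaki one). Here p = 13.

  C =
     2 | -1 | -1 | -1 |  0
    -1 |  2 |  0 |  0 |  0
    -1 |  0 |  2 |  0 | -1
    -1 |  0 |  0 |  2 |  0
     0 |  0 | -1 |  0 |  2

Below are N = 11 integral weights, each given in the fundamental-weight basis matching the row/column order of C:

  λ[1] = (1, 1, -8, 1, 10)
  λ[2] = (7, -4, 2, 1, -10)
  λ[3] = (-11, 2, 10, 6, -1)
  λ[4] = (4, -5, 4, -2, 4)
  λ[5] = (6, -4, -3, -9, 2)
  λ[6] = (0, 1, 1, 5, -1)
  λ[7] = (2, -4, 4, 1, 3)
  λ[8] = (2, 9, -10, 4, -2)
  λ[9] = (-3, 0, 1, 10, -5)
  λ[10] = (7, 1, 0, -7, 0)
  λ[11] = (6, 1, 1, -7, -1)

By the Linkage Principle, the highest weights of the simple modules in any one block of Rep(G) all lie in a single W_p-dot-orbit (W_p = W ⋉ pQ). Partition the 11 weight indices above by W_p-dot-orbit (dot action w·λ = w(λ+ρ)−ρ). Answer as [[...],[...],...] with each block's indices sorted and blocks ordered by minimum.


Dynkin diagram of C (from the 8 off-diagonal −1 entries): D_5.

λ_j+ρ reflected into Ā_13 (⟨·,θ^∨⟩≤13); 5-tuples as given:

    1: (1, 2, 1, 2, 4)
    2: (1, 2, 0, 1, 3)
    3: (0, 7, 1, 3, 0)
    4: (1, 2, 0, 1, 3)
    5: (1, 2, 0, 1, 3)
    6: (1, 2, 1, 6, 0)
    7: (1, 2, 0, 1, 3)
    8: (1, 2, 0, 1, 3)
    9: (1, 2, 1, 6, 0)
    10: (1, 2, 1, 6, 0)
    11: (1, 2, 1, 6, 0)

Linkage partition of the 11 weights (4 classes, p=13):

[[1], [2, 4, 5, 7, 8], [3], [6, 9, 10, 11]]


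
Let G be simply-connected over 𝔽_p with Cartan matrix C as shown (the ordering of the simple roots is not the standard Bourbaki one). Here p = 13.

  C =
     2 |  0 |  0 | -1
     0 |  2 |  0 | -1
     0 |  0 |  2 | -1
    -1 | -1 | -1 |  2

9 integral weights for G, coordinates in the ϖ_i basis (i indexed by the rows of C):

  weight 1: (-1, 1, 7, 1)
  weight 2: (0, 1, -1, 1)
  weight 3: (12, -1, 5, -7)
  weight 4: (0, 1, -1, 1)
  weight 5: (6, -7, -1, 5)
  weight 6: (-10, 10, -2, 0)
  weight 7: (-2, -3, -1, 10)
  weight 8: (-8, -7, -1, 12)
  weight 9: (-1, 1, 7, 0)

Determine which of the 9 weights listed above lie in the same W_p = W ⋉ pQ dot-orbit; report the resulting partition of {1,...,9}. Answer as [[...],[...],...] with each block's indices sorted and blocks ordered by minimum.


Root system D_4: the 4×4 matrix C matches after relabeling.

W_13-reps of the 9 weights in Ā_13 (same 4-coord order as C):

  [1] (0, 2, 8, 1);  [2] (1, 2, 0, 2);  [3] (7, 6, 0, 0);  [4] (1, 2, 0, 2);  [5] (7, 6, 0, 0);  [6] (0, 2, 8, 1);  [7] (1, 2, 0, 2);  [8] (7, 6, 0, 0);  [9] (0, 2, 8, 1)

These 9 weights hit 3 W_13-dot-orbits; sizes (3, 3, 3):

[[1, 6, 9], [2, 4, 7], [3, 5, 8]]


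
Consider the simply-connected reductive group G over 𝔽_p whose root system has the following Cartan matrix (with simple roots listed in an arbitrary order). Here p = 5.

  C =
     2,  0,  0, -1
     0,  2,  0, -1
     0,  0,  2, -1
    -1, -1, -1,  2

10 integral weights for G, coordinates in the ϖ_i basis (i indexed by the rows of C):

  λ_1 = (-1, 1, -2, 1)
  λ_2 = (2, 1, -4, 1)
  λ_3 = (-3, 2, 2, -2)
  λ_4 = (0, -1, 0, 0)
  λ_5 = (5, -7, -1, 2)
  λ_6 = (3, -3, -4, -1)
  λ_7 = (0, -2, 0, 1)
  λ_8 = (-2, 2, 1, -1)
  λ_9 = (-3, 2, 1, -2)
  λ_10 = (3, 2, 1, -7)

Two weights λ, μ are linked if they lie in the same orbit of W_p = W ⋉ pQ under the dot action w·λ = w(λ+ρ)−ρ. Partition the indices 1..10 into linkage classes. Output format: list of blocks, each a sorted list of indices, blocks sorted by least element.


Cartan matrix: type D_4 (|W|=192); un-permuting the 4 rows.

Ā_5 reps of the 10 weights (D_4, coords as presented):

  [1] (0, 2, 1, 1) · [2] (1, 0, 1, 1) · [3] (1, 0, 0, 2) · [4] (1, 0, 1, 1) · [5] (1, 1, 1, 1) · [6] (0, 2, 1, 1) · [7] (1, 1, 1, 1) · [8] (0, 2, 1, 1) · [9] (1, 0, 1, 1) · [10] (1, 0, 1, 1)

The 10 indices split into 4 linkage classes (same alcove rep ⇔ same W_5-dot-orbit):

[[1, 6, 8], [2, 4, 9, 10], [3], [5, 7]]


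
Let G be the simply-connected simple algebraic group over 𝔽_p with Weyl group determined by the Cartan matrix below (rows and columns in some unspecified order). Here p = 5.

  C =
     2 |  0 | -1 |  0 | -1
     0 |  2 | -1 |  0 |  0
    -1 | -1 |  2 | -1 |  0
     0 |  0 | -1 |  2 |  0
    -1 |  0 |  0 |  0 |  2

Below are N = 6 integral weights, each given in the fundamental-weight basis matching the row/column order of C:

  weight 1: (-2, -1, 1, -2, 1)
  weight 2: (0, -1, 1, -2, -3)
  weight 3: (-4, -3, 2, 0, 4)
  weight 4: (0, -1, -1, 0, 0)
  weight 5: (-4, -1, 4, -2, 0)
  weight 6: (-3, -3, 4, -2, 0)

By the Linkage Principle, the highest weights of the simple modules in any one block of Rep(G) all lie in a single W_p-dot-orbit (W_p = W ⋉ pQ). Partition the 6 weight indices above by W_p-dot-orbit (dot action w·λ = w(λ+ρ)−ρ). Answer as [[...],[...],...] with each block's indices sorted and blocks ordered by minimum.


D_5 Cartan matrix, 5 simple roots permuted; ρ=(1,1,1,1,1).

Alcove-folded reps (p=5, 6 weights, presented ϖ-order):

  [1] (1, 0, 0, 1, 1) · [2] (1, 0, 0, 1, 1) · [3] (1, 0, 0, 1, 1) · [4] (1, 0, 0, 1, 1) · [5] (1, 0, 0, 1, 1) · [6] (0, 2, 0, 1, 1)

These 6 weights hit 2 W_5-dot-orbits; sizes (5, 1):

[[1, 2, 3, 4, 5], [6]]


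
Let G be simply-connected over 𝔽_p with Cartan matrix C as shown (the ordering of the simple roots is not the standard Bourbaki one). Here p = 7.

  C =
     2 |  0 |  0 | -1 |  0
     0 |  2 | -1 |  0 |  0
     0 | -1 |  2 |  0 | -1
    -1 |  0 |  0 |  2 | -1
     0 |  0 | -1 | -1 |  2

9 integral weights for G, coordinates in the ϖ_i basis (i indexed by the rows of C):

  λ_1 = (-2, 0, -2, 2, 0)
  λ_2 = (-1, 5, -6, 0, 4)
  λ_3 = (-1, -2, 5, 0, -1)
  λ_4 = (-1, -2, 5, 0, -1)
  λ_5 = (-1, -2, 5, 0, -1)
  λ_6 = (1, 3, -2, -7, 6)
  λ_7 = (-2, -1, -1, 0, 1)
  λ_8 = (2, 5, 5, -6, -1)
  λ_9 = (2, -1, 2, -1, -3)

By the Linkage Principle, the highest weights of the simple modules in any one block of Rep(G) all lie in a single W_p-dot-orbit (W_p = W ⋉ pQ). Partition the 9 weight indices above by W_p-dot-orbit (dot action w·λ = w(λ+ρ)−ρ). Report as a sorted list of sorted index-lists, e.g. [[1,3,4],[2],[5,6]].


A_5 Cartan matrix, 5 simple roots permuted; ρ=(1,1,1,1,1).

W_7-reps of the 9 weights in Ā_7 (same 5-coord order as C):

    1: (1, 0, 1, 2, 0)
    2: (0, 1, 5, 1, 0)
    3: (0, 1, 5, 1, 0)
    4: (0, 1, 5, 1, 0)
    5: (0, 1, 5, 1, 0)
    6: (1, 0, 1, 2, 0)
    7: (1, 0, 0, 0, 2)
    8: (2, 1, 1, 3, 0)
    9: (1, 0, 1, 2, 0)

These 9 weights hit 4 W_7-dot-orbits; sizes (3, 4, 1, 1):

[[1, 6, 9], [2, 3, 4, 5], [7], [8]]


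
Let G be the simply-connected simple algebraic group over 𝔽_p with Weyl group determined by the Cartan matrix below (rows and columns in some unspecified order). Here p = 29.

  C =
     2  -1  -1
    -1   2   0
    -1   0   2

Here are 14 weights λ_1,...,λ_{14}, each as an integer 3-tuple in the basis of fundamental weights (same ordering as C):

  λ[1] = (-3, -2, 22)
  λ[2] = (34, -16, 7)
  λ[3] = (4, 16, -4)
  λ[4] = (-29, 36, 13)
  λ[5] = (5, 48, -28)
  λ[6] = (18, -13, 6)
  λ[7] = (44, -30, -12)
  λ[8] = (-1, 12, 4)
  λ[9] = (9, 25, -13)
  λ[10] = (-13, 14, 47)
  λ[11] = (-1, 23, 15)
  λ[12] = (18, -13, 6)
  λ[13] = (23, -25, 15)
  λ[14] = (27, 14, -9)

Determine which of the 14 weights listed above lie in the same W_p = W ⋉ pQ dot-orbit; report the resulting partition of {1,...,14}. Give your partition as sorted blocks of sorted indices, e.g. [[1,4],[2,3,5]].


Type A_3, rank 3, |W|=24; reorder rows/cols to standard.

Each λ_j+ρ reduced to Ā_29; 3-tuples below use C's row order:

  λ_1 → (1, 2, 20)
  λ_2 → (14, 1, 6)
  λ_3 → (2, 17, 3)
  λ_4 → (14, 1, 6)
  λ_5 → (1, 2, 20)
  λ_6 → (7, 12, 7)
  λ_7 → (0, 13, 5)
  λ_8 → (0, 13, 5)
  λ_9 → (2, 17, 3)
  λ_10 → (7, 12, 7)
  λ_11 → (0, 13, 5)
  λ_12 → (7, 12, 7)
  λ_13 → (0, 13, 5)
  λ_14 → (14, 1, 6)

Linkage partition of the 14 weights (5 classes, p=29):

[[1, 5], [2, 4, 14], [3, 9], [6, 10, 12], [7, 8, 11, 13]]


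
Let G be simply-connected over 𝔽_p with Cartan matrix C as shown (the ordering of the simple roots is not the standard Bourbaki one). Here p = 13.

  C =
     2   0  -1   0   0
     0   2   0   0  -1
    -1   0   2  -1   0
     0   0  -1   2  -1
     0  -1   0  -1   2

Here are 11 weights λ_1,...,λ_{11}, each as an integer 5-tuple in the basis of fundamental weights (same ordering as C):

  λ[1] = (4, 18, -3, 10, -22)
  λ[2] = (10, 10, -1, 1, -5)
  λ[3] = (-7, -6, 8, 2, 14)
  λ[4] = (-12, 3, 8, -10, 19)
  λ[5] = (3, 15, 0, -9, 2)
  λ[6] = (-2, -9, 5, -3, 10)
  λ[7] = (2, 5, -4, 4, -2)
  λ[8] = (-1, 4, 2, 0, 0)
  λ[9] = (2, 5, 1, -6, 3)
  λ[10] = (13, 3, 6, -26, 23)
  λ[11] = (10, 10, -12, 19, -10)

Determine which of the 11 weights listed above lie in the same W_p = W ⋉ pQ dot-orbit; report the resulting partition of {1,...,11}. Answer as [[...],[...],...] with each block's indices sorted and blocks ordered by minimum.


Dynkin diagram of C (from the 8 off-diagonal −1 entries): A_5.

W_13-reps of the 11 weights in Ā_13 (same 5-coord order as C):

    [1] (1, 6, 2, 2, 1)
    [2] (2, 0, 2, 0, 2)
    [3] (0, 5, 3, 1, 1)
    [4] (2, 0, 2, 0, 2)
    [5] (0, 5, 3, 1, 1)
    [6] (1, 6, 2, 2, 1)
    [7] (0, 5, 3, 1, 1)
    [8] (0, 5, 3, 1, 1)
    [9] (0, 5, 3, 1, 1)
    [10] (1, 6, 2, 2, 1)
    [11] (2, 0, 2, 0, 2)

The 11 indices split into 3 linkage classes (same alcove rep ⇔ same W_13-dot-orbit):

[[1, 6, 10], [2, 4, 11], [3, 5, 7, 8, 9]]


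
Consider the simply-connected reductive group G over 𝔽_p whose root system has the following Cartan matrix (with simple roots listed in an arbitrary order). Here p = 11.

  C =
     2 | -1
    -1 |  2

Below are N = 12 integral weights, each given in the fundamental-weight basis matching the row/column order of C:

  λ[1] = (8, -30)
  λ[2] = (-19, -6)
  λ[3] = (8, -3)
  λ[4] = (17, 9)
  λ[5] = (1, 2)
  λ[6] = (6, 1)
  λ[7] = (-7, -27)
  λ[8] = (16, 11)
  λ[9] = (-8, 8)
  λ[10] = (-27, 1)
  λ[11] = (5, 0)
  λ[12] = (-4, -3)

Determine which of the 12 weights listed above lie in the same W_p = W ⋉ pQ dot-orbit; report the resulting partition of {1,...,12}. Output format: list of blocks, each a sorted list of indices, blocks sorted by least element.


A_2 Cartan matrix, 2 simple roots permuted; ρ=(1,1).

Ā_11 reps of the 12 weights (A_2, coords as presented):

    1: (7, 2)
    2: (6, 1)
    3: (7, 2)
    4: (6, 1)
    5: (2, 3)
    6: (7, 2)
    7: (6, 1)
    8: (6, 1)
    9: (7, 2)
    10: (7, 2)
    11: (6, 1)
    12: (2, 3)

3 distinct reps among the 12 weights ⇒ 3 W_11-linkage classes:

[[1, 3, 6, 9, 10], [2, 4, 7, 8, 11], [5, 12]]


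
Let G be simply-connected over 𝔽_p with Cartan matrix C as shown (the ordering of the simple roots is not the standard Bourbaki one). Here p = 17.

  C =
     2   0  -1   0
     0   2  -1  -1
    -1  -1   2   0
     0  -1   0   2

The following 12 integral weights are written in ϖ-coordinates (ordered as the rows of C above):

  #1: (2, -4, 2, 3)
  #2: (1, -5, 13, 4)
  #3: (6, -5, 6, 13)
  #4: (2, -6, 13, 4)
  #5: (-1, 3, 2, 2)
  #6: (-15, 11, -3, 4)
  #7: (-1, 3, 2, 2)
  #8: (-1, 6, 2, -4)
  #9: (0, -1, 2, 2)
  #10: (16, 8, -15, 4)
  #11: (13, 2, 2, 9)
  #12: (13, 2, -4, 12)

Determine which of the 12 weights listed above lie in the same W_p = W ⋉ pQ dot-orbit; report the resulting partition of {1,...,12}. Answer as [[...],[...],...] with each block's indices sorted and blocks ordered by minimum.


Type A_4, rank 4, |W|=120; reorder rows/cols to standard.

Ā_17 reps of the 12 weights (A_4, coords as presented):

    λ_1+ρ ↦ (3, 3, 0, 1)
    λ_2+ρ ↦ (2, 4, 10, 1)
    λ_3+ρ ↦ (0, 4, 3, 3)
    λ_4+ρ ↦ (3, 5, 9, 0)
    λ_5+ρ ↦ (0, 4, 3, 3)
    λ_6+ρ ↦ (2, 4, 10, 1)
    λ_7+ρ ↦ (0, 4, 3, 3)
    λ_8+ρ ↦ (0, 4, 3, 3)
    λ_9+ρ ↦ (1, 0, 3, 3)
    λ_10+ρ ↦ (3, 5, 9, 0)
    λ_11+ρ ↦ (1, 0, 3, 3)
    λ_12+ρ ↦ (1, 0, 3, 3)

5 distinct reps among the 12 weights ⇒ 5 W_17-linkage classes:

[[1], [2, 6], [3, 5, 7, 8], [4, 10], [9, 11, 12]]


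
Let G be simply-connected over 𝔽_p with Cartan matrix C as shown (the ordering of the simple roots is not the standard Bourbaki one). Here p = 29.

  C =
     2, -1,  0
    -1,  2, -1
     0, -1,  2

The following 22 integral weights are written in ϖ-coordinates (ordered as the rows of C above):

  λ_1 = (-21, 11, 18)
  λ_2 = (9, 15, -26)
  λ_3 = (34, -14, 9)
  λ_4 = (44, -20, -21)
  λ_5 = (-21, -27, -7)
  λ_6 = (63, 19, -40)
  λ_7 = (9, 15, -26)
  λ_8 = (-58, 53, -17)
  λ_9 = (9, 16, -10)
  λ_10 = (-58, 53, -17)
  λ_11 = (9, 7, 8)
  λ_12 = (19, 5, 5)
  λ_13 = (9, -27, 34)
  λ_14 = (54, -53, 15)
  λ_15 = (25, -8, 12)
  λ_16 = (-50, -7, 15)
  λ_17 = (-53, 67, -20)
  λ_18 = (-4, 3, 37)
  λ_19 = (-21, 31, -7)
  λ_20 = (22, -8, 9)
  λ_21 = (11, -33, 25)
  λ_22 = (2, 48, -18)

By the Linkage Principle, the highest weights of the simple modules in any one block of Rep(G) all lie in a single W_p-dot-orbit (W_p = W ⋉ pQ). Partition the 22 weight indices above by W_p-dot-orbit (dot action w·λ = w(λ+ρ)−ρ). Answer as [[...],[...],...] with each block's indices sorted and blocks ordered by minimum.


Type A_3, rank 3, |W|=24; reorder rows/cols to standard.

Ā_29 reps of the 22 weights (A_3, coords as presented):

    λ_1+ρ ↦ (10, 8, 9)
    λ_2+ρ ↦ (1, 9, 16)
    λ_3+ρ ↦ (16, 7, 3)
    λ_4+ρ ↦ (10, 10, 3)
    λ_5+ρ ↦ (17, 6, 3)
    λ_6+ρ ↦ (10, 10, 3)
    λ_7+ρ ↦ (1, 9, 16)
    λ_8+ρ ↦ (1, 9, 16)
    λ_9+ρ ↦ (10, 8, 9)
    λ_10+ρ ↦ (1, 9, 16)
    λ_11+ρ ↦ (10, 8, 9)
    λ_12+ρ ↦ (17, 6, 3)
    λ_13+ρ ↦ (10, 10, 3)
    λ_14+ρ ↦ (16, 7, 3)
    λ_15+ρ ↦ (16, 7, 3)
    λ_16+ρ ↦ (10, 10, 3)
    λ_17+ρ ↦ (10, 10, 3)
    λ_18+ρ ↦ (1, 9, 16)
    λ_19+ρ ↦ (17, 6, 3)
    λ_20+ρ ↦ (16, 7, 3)
    λ_21+ρ ↦ (17, 6, 3)
    λ_22+ρ ↦ (17, 6, 3)

These 22 weights hit 5 W_29-dot-orbits; sizes (3, 5, 4, 5, 5):

[[1, 9, 11], [2, 7, 8, 10, 18], [3, 14, 15, 20], [4, 6, 13, 16, 17], [5, 12, 19, 21, 22]]


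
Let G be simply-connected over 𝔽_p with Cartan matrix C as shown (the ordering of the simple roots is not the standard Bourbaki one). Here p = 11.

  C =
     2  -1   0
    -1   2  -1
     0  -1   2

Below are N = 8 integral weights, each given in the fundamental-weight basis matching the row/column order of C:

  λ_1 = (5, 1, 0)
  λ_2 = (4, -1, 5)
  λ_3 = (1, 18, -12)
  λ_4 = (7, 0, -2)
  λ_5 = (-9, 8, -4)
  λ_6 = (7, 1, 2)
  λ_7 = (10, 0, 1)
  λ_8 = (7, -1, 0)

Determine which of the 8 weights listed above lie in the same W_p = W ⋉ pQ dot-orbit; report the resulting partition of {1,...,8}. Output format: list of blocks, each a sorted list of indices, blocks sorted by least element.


Dynkin diagram of C (from the 4 off-diagonal −1 entries): A_3.

Folding the 8 weights λ_j+ρ into Ā_11 (reps in the given 3-coord order):

    1: (6, 2, 1)
    2: (5, 0, 6)
    3: (8, 0, 1)
    4: (8, 0, 1)
    5: (6, 2, 1)
    6: (6, 2, 1)
    7: (8, 0, 1)
    8: (8, 0, 1)

Partition of {1..8} into 3 W_11-dot-orbits:

[[1, 5, 6], [2], [3, 4, 7, 8]]
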